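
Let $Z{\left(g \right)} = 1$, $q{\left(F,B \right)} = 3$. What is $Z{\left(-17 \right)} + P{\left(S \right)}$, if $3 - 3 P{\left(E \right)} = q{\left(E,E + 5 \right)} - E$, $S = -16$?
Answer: $- \frac{13}{3} \approx -4.3333$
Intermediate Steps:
$P{\left(E \right)} = \frac{E}{3}$ ($P{\left(E \right)} = 1 - \frac{3 - E}{3} = 1 + \left(-1 + \frac{E}{3}\right) = \frac{E}{3}$)
$Z{\left(-17 \right)} + P{\left(S \right)} = 1 + \frac{1}{3} \left(-16\right) = 1 - \frac{16}{3} = - \frac{13}{3}$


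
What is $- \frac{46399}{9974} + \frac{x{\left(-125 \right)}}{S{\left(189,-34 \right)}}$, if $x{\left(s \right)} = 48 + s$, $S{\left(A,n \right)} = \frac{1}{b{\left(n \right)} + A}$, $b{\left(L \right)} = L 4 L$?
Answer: $- \frac{3696420773}{9974} \approx -3.7061 \cdot 10^{5}$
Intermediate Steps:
$b{\left(L \right)} = 4 L^{2}$ ($b{\left(L \right)} = 4 L L = 4 L^{2}$)
$S{\left(A,n \right)} = \frac{1}{A + 4 n^{2}}$ ($S{\left(A,n \right)} = \frac{1}{4 n^{2} + A} = \frac{1}{A + 4 n^{2}}$)
$- \frac{46399}{9974} + \frac{x{\left(-125 \right)}}{S{\left(189,-34 \right)}} = - \frac{46399}{9974} + \frac{48 - 125}{\frac{1}{189 + 4 \left(-34\right)^{2}}} = \left(-46399\right) \frac{1}{9974} - \frac{77}{\frac{1}{189 + 4 \cdot 1156}} = - \frac{46399}{9974} - \frac{77}{\frac{1}{189 + 4624}} = - \frac{46399}{9974} - \frac{77}{\frac{1}{4813}} = - \frac{46399}{9974} - 77 \frac{1}{\frac{1}{4813}} = - \frac{46399}{9974} - 370601 = - \frac{3696420773}{9974}$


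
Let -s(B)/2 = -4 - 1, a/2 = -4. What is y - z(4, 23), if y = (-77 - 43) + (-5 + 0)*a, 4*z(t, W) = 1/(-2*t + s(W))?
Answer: -641/8 ≈ -80.125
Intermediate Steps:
a = -8 (a = 2*(-4) = -8)
s(B) = 10 (s(B) = -2*(-4 - 1) = -2*(-5) = 10)
z(t, W) = 1/(4*(10 - 2*t)) (z(t, W) = 1/(4*(-2*t + 10)) = 1/(4*(10 - 2*t)))
y = -80 (y = (-77 - 43) + (-5 + 0)*(-8) = -120 - 5*(-8) = -120 + 40 = -80)
y - z(4, 23) = -80 - (-1)/(-40 + 8*4) = -80 - (-1)/(-40 + 32) = -80 - (-1)/(-8) = -80 - (-1)*(-1)/8 = -80 - 1*⅛ = -80 - ⅛ = -641/8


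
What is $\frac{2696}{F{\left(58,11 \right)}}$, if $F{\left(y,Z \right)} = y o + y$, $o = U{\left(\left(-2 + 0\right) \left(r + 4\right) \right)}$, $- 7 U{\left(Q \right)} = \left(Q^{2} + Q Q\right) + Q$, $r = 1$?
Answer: $- \frac{9436}{5307} \approx -1.778$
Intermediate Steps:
$U{\left(Q \right)} = - \frac{2 Q^{2}}{7} - \frac{Q}{7}$ ($U{\left(Q \right)} = - \frac{\left(Q^{2} + Q Q\right) + Q}{7} = - \frac{\left(Q^{2} + Q^{2}\right) + Q}{7} = - \frac{2 Q^{2} + Q}{7} = - \frac{Q + 2 Q^{2}}{7} = - \frac{2 Q^{2}}{7} - \frac{Q}{7}$)
$o = - \frac{190}{7}$ ($o = - \frac{\left(-2 + 0\right) \left(1 + 4\right) \left(1 + 2 \left(-2 + 0\right) \left(1 + 4\right)\right)}{7} = - \frac{\left(-2\right) 5 \left(1 + 2 \left(\left(-2\right) 5\right)\right)}{7} = \left(- \frac{1}{7}\right) \left(-10\right) \left(1 + 2 \left(-10\right)\right) = \left(- \frac{1}{7}\right) \left(-10\right) \left(1 - 20\right) = \left(- \frac{1}{7}\right) \left(-10\right) \left(-19\right) = - \frac{190}{7} \approx -27.143$)
$F{\left(y,Z \right)} = - \frac{183 y}{7}$ ($F{\left(y,Z \right)} = y \left(- \frac{190}{7}\right) + y = - \frac{190 y}{7} + y = - \frac{183 y}{7}$)
$\frac{2696}{F{\left(58,11 \right)}} = \frac{2696}{\left(- \frac{183}{7}\right) 58} = \frac{2696}{- \frac{10614}{7}} = 2696 \left(- \frac{7}{10614}\right) = - \frac{9436}{5307}$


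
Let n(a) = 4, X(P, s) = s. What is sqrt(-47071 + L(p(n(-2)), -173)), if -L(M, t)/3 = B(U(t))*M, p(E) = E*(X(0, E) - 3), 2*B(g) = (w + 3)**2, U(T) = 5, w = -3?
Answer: I*sqrt(47071) ≈ 216.96*I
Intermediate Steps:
B(g) = 0 (B(g) = (-3 + 3)**2/2 = (1/2)*0**2 = (1/2)*0 = 0)
p(E) = E*(-3 + E) (p(E) = E*(E - 3) = E*(-3 + E))
L(M, t) = 0 (L(M, t) = -0*M = -3*0 = 0)
sqrt(-47071 + L(p(n(-2)), -173)) = sqrt(-47071 + 0) = sqrt(-47071) = I*sqrt(47071)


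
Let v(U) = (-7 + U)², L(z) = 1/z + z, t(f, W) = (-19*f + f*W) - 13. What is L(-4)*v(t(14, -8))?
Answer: -673217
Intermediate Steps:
t(f, W) = -13 - 19*f + W*f (t(f, W) = (-19*f + W*f) - 13 = -13 - 19*f + W*f)
L(z) = z + 1/z
L(-4)*v(t(14, -8)) = (-4 + 1/(-4))*(-7 + (-13 - 19*14 - 8*14))² = (-4 - ¼)*(-7 + (-13 - 266 - 112))² = -17*(-7 - 391)²/4 = -17/4*(-398)² = -17/4*158404 = -673217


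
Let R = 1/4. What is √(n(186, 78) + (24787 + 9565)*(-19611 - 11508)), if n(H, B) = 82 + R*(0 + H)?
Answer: I*√4275999038/2 ≈ 32696.0*I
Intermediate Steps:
R = ¼ (R = 1*(¼) = ¼ ≈ 0.25000)
n(H, B) = 82 + H/4 (n(H, B) = 82 + (0 + H)/4 = 82 + H/4)
√(n(186, 78) + (24787 + 9565)*(-19611 - 11508)) = √((82 + (¼)*186) + (24787 + 9565)*(-19611 - 11508)) = √((82 + 93/2) + 34352*(-31119)) = √(257/2 - 1068999888) = √(-2137999519/2) = I*√4275999038/2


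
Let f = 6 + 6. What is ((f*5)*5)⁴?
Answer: 8100000000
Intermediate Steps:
f = 12
((f*5)*5)⁴ = ((12*5)*5)⁴ = (60*5)⁴ = 300⁴ = 8100000000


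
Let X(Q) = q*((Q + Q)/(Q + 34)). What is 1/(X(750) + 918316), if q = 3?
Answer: 196/179991061 ≈ 1.0889e-6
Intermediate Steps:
X(Q) = 6*Q/(34 + Q) (X(Q) = 3*((Q + Q)/(Q + 34)) = 3*((2*Q)/(34 + Q)) = 3*(2*Q/(34 + Q)) = 6*Q/(34 + Q))
1/(X(750) + 918316) = 1/(6*750/(34 + 750) + 918316) = 1/(6*750/784 + 918316) = 1/(6*750*(1/784) + 918316) = 1/(1125/196 + 918316) = 1/(179991061/196) = 196/179991061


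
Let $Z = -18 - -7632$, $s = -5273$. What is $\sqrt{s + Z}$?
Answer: $\sqrt{2341} \approx 48.384$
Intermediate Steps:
$Z = 7614$ ($Z = -18 + 7632 = 7614$)
$\sqrt{s + Z} = \sqrt{-5273 + 7614} = \sqrt{2341}$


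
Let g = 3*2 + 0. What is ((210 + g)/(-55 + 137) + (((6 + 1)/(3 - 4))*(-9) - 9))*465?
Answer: 1079730/41 ≈ 26335.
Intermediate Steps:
g = 6 (g = 6 + 0 = 6)
((210 + g)/(-55 + 137) + (((6 + 1)/(3 - 4))*(-9) - 9))*465 = ((210 + 6)/(-55 + 137) + (((6 + 1)/(3 - 4))*(-9) - 9))*465 = (216/82 + ((7/(-1))*(-9) - 9))*465 = (216*(1/82) + ((7*(-1))*(-9) - 9))*465 = (108/41 + (-7*(-9) - 9))*465 = (108/41 + (63 - 9))*465 = (108/41 + 54)*465 = (2322/41)*465 = 1079730/41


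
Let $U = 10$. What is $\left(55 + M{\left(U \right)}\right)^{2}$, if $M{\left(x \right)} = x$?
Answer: $4225$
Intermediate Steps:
$\left(55 + M{\left(U \right)}\right)^{2} = \left(55 + 10\right)^{2} = 65^{2} = 4225$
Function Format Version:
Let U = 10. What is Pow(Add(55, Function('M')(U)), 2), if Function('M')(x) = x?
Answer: 4225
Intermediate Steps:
Pow(Add(55, Function('M')(U)), 2) = Pow(Add(55, 10), 2) = Pow(65, 2) = 4225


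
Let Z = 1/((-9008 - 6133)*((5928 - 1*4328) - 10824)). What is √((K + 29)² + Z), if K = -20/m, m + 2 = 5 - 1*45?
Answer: √86463805228489210/9975756 ≈ 29.476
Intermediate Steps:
m = -42 (m = -2 + (5 - 1*45) = -2 + (5 - 45) = -2 - 40 = -42)
K = 10/21 (K = -20/(-42) = -20*(-1/42) = 10/21 ≈ 0.47619)
Z = 1/139660584 (Z = 1/(-15141*((5928 - 4328) - 10824)) = 1/(-15141*(1600 - 10824)) = 1/(-15141*(-9224)) = 1/139660584 ≈ 7.1602e-9)
√((K + 29)² + Z) = √((10/21 + 29)² + 1/139660584) = √((619/21)² + 1/139660584) = √(383161/441 + 1/139660584) = √(364030537595/418981752) = √86463805228489210/9975756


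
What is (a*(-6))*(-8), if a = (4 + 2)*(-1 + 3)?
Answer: 576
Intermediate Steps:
a = 12 (a = 6*2 = 12)
(a*(-6))*(-8) = (12*(-6))*(-8) = -72*(-8) = 576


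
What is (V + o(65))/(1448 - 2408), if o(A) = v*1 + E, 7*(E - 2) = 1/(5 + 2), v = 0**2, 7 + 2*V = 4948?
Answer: -80769/31360 ≈ -2.5755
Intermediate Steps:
V = 4941/2 (V = -7/2 + (1/2)*4948 = -7/2 + 2474 = 4941/2 ≈ 2470.5)
v = 0
E = 99/49 (E = 2 + 1/(7*(5 + 2)) = 2 + (1/7)/7 = 2 + (1/7)*(1/7) = 2 + 1/49 = 99/49 ≈ 2.0204)
o(A) = 99/49 (o(A) = 0*1 + 99/49 = 0 + 99/49 = 99/49)
(V + o(65))/(1448 - 2408) = (4941/2 + 99/49)/(1448 - 2408) = (242307/98)/(-960) = (242307/98)*(-1/960) = -80769/31360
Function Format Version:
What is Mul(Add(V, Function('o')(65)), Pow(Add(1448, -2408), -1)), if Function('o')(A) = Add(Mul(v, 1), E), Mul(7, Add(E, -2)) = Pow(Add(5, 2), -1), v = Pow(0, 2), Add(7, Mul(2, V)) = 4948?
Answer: Rational(-80769, 31360) ≈ -2.5755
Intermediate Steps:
V = Rational(4941, 2) (V = Add(Rational(-7, 2), Mul(Rational(1, 2), 4948)) = Add(Rational(-7, 2), 2474) = Rational(4941, 2) ≈ 2470.5)
v = 0
E = Rational(99, 49) (E = Add(2, Mul(Rational(1, 7), Pow(Add(5, 2), -1))) = Add(2, Mul(Rational(1, 7), Pow(7, -1))) = Add(2, Mul(Rational(1, 7), Rational(1, 7))) = Add(2, Rational(1, 49)) = Rational(99, 49) ≈ 2.0204)
Function('o')(A) = Rational(99, 49) (Function('o')(A) = Add(Mul(0, 1), Rational(99, 49)) = Add(0, Rational(99, 49)) = Rational(99, 49))
Mul(Add(V, Function('o')(65)), Pow(Add(1448, -2408), -1)) = Mul(Add(Rational(4941, 2), Rational(99, 49)), Pow(Add(1448, -2408), -1)) = Mul(Rational(242307, 98), Pow(-960, -1)) = Mul(Rational(242307, 98), Rational(-1, 960)) = Rational(-80769, 31360)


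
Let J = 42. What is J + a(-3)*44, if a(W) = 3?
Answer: 174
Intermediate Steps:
J + a(-3)*44 = 42 + 3*44 = 42 + 132 = 174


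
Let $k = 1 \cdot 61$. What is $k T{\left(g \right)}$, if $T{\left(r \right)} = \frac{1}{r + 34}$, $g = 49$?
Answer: $\frac{61}{83} \approx 0.73494$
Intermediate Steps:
$k = 61$
$T{\left(r \right)} = \frac{1}{34 + r}$
$k T{\left(g \right)} = \frac{61}{34 + 49} = \frac{61}{83}$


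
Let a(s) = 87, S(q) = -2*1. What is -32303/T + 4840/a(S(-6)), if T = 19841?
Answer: 93220079/1726167 ≈ 54.004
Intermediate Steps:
S(q) = -2
-32303/T + 4840/a(S(-6)) = -32303/19841 + 4840/87 = 93220079/1726167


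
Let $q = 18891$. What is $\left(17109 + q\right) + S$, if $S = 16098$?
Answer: $52098$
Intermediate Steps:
$\left(17109 + q\right) + S = \left(17109 + 18891\right) + 16098 = 36000 + 16098 = 52098$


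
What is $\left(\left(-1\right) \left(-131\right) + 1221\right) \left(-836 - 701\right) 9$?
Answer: $-18702216$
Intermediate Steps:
$\left(\left(-1\right) \left(-131\right) + 1221\right) \left(-836 - 701\right) 9 = \left(131 + 1221\right) \left(-1537\right) 9 = 1352 \left(-1537\right) 9 = \left(-2078024\right) 9 = -18702216$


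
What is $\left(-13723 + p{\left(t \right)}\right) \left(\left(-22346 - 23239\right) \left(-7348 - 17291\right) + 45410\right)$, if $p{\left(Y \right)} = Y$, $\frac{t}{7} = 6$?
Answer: $-15366693812225$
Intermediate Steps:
$t = 42$ ($t = 7 \cdot 6 = 42$)
$\left(-13723 + p{\left(t \right)}\right) \left(\left(-22346 - 23239\right) \left(-7348 - 17291\right) + 45410\right) = \left(-13723 + 42\right) \left(\left(-22346 - 23239\right) \left(-7348 - 17291\right) + 45410\right) = - 13681 \left(\left(-45585\right) \left(-24639\right) + 45410\right) = - 13681 \left(1123168815 + 45410\right) = \left(-13681\right) 1123214225 = -15366693812225$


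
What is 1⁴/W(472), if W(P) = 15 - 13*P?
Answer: -1/6121 ≈ -0.00016337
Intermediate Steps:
1⁴/W(472) = 1⁴/(15 - 13*472) = 1/(15 - 6136) = 1/(-6121) = 1*(-1/6121) = -1/6121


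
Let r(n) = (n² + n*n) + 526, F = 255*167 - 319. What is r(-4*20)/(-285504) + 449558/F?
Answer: 10648947543/1005592672 ≈ 10.590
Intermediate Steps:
F = 42266 (F = 42585 - 319 = 42266)
r(n) = 526 + 2*n² (r(n) = (n² + n²) + 526 = 2*n² + 526 = 526 + 2*n²)
r(-4*20)/(-285504) + 449558/F = (526 + 2*(-4*20)²)/(-285504) + 449558/42266 = (526 + 2*(-80)²)*(-1/285504) + 449558*(1/42266) = (526 + 2*6400)*(-1/285504) + 224779/21133 = (526 + 12800)*(-1/285504) + 224779/21133 = 13326*(-1/285504) + 224779/21133 = -2221/47584 + 224779/21133 = 10648947543/1005592672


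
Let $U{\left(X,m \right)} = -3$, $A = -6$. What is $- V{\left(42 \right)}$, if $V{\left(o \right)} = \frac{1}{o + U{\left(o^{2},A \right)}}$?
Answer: $- \frac{1}{39} \approx -0.025641$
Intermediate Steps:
$V{\left(o \right)} = \frac{1}{-3 + o}$ ($V{\left(o \right)} = \frac{1}{o - 3} = \frac{1}{-3 + o}$)
$- V{\left(42 \right)} = - \frac{1}{-3 + 42} = - \frac{1}{39}$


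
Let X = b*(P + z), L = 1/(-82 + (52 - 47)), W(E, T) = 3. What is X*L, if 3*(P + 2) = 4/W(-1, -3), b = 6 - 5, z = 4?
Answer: -2/63 ≈ -0.031746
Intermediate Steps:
b = 1
P = -14/9 (P = -2 + (4/3)/3 = -2 + (4*(⅓))/3 = -2 + (⅓)*(4/3) = -2 + 4/9 = -14/9 ≈ -1.5556)
L = -1/77 (L = 1/(-82 + 5) = 1/(-77) = -1/77 ≈ -0.012987)
X = 22/9 (X = 1*(-14/9 + 4) = 1*(22/9) = 22/9 ≈ 2.4444)
X*L = (22/9)*(-1/77) = -2/63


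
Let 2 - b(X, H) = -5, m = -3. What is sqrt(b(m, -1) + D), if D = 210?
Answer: sqrt(217) ≈ 14.731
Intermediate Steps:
b(X, H) = 7 (b(X, H) = 2 - 1*(-5) = 2 + 5 = 7)
sqrt(b(m, -1) + D) = sqrt(7 + 210) = sqrt(217)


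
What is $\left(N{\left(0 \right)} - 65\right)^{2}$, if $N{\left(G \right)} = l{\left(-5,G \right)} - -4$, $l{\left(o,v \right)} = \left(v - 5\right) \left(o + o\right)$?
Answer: $121$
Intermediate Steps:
$l{\left(o,v \right)} = 2 o \left(-5 + v\right)$ ($l{\left(o,v \right)} = \left(-5 + v\right) 2 o = 2 o \left(-5 + v\right)$)
$N{\left(G \right)} = 54 - 10 G$ ($N{\left(G \right)} = 2 \left(-5\right) \left(-5 + G\right) - -4 = \left(50 - 10 G\right) + 4 = 54 - 10 G$)
$\left(N{\left(0 \right)} - 65\right)^{2} = \left(\left(54 - 0\right) - 65\right)^{2} = \left(\left(54 + 0\right) - 65\right)^{2} = \left(54 - 65\right)^{2} = \left(-11\right)^{2} = 121$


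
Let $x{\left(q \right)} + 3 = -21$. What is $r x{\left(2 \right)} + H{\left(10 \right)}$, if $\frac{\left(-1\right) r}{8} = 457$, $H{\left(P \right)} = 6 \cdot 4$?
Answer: $87768$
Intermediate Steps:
$H{\left(P \right)} = 24$
$x{\left(q \right)} = -24$ ($x{\left(q \right)} = -3 - 21 = -24$)
$r = -3656$ ($r = \left(-8\right) 457 = -3656$)
$r x{\left(2 \right)} + H{\left(10 \right)} = \left(-3656\right) \left(-24\right) + 24 = 87744 + 24 = 87768$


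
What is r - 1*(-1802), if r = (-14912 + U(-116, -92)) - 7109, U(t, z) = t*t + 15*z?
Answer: -8143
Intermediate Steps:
U(t, z) = t**2 + 15*z
r = -9945 (r = (-14912 + ((-116)**2 + 15*(-92))) - 7109 = (-14912 + (13456 - 1380)) - 7109 = (-14912 + 12076) - 7109 = -2836 - 7109 = -9945)
r - 1*(-1802) = -9945 - 1*(-1802) = -9945 + 1802 = -8143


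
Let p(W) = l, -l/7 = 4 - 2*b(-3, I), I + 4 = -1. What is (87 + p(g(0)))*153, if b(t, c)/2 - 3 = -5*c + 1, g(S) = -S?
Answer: 133263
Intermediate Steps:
I = -5 (I = -4 - 1 = -5)
b(t, c) = 8 - 10*c (b(t, c) = 6 + 2*(-5*c + 1) = 6 + 2*(1 - 5*c) = 6 + (2 - 10*c) = 8 - 10*c)
l = 784 (l = -7*(4 - 2*(8 - 10*(-5))) = -7*(4 - 2*(8 + 50)) = -7*(4 - 2*58) = -7*(4 - 116) = -7*(-112) = 784)
p(W) = 784
(87 + p(g(0)))*153 = (87 + 784)*153 = 871*153 = 133263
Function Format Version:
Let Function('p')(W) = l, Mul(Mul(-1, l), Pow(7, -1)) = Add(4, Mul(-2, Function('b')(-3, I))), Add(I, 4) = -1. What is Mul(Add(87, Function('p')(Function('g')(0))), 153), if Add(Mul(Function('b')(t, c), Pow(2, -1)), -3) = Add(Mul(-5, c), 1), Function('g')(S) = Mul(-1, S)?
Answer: 133263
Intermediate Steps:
I = -5 (I = Add(-4, -1) = -5)
Function('b')(t, c) = Add(8, Mul(-10, c)) (Function('b')(t, c) = Add(6, Mul(2, Add(Mul(-5, c), 1))) = Add(6, Mul(2, Add(1, Mul(-5, c)))) = Add(6, Add(2, Mul(-10, c))) = Add(8, Mul(-10, c)))
l = 784 (l = Mul(-7, Add(4, Mul(-2, Add(8, Mul(-10, -5))))) = Mul(-7, Add(4, Mul(-2, Add(8, 50)))) = Mul(-7, Add(4, Mul(-2, 58))) = Mul(-7, Add(4, -116)) = Mul(-7, -112) = 784)
Function('p')(W) = 784
Mul(Add(87, Function('p')(Function('g')(0))), 153) = Mul(Add(87, 784), 153) = Mul(871, 153) = 133263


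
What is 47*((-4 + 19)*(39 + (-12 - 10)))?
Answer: 11985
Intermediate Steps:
47*((-4 + 19)*(39 + (-12 - 10))) = 47*(15*(39 - 22)) = 47*(15*17) = 47*255 = 11985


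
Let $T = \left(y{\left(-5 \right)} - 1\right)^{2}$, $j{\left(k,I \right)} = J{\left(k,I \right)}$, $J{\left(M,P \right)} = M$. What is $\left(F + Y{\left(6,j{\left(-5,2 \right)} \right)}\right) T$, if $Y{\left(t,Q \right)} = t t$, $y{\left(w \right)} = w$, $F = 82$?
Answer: $4248$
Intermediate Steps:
$j{\left(k,I \right)} = k$
$T = 36$ ($T = \left(-5 - 1\right)^{2} = \left(-6\right)^{2} = 36$)
$Y{\left(t,Q \right)} = t^{2}$
$\left(F + Y{\left(6,j{\left(-5,2 \right)} \right)}\right) T = \left(82 + 6^{2}\right) 36 = \left(82 + 36\right) 36 = 118 \cdot 36 = 4248$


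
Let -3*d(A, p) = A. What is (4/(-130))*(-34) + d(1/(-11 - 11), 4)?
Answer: 4553/4290 ≈ 1.0613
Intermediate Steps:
d(A, p) = -A/3
(4/(-130))*(-34) + d(1/(-11 - 11), 4) = (4/(-130))*(-34) - 1/(3*(-11 - 11)) = (4*(-1/130))*(-34) - ⅓/(-22) = -2/65*(-34) - ⅓*(-1/22) = 68/65 + 1/66 = 4553/4290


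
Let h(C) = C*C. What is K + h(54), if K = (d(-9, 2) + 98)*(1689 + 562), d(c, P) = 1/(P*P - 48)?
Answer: 9832365/44 ≈ 2.2346e+5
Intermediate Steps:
d(c, P) = 1/(-48 + P**2) (d(c, P) = 1/(P**2 - 48) = 1/(-48 + P**2))
h(C) = C**2
K = 9704061/44 (K = (1/(-48 + 2**2) + 98)*(1689 + 562) = (1/(-48 + 4) + 98)*2251 = (1/(-44) + 98)*2251 = (-1/44 + 98)*2251 = (4311/44)*2251 = 9704061/44 ≈ 2.2055e+5)
K + h(54) = 9704061/44 + 54**2 = 9704061/44 + 2916 = 9832365/44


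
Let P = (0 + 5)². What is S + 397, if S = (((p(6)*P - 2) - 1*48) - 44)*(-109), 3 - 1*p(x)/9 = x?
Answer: 84218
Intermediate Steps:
P = 25 (P = 5² = 25)
p(x) = 27 - 9*x
S = 83821 (S = ((((27 - 9*6)*25 - 2) - 1*48) - 44)*(-109) = ((((27 - 54)*25 - 2) - 48) - 44)*(-109) = (((-27*25 - 2) - 48) - 44)*(-109) = (((-675 - 2) - 48) - 44)*(-109) = ((-677 - 48) - 44)*(-109) = (-725 - 44)*(-109) = -769*(-109) = 83821)
S + 397 = 83821 + 397 = 84218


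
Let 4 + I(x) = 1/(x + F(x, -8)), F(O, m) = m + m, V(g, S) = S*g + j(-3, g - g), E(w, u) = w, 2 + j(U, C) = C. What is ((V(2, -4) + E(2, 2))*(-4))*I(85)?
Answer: -8800/69 ≈ -127.54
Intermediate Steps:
j(U, C) = -2 + C
V(g, S) = -2 + S*g (V(g, S) = S*g + (-2 + (g - g)) = S*g + (-2 + 0) = S*g - 2 = -2 + S*g)
F(O, m) = 2*m
I(x) = -4 + 1/(-16 + x) (I(x) = -4 + 1/(x + 2*(-8)) = -4 + 1/(x - 16) = -4 + 1/(-16 + x))
((V(2, -4) + E(2, 2))*(-4))*I(85) = (((-2 - 4*2) + 2)*(-4))*((65 - 4*85)/(-16 + 85)) = (((-2 - 8) + 2)*(-4))*((65 - 340)/69) = ((-10 + 2)*(-4))*((1/69)*(-275)) = -8*(-4)*(-275/69) = 32*(-275/69) = -8800/69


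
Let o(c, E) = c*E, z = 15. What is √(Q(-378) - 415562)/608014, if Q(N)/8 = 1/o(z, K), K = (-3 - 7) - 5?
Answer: I*√93501458/9120210 ≈ 0.0010602*I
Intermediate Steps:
K = -15 (K = -10 - 5 = -15)
o(c, E) = E*c
Q(N) = -8/225 (Q(N) = 8/((-15*15)) = 8/(-225) = 8*(-1/225) = -8/225)
√(Q(-378) - 415562)/608014 = √(-8/225 - 415562)/608014 = √(-93501458/225)*(1/608014) = (I*√93501458/15)*(1/608014) = I*√93501458/9120210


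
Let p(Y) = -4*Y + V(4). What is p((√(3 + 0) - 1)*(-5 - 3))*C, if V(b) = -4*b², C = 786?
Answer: -75456 + 25152*√3 ≈ -31891.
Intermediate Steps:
p(Y) = -64 - 4*Y (p(Y) = -4*Y - 4*4² = -4*Y - 4*16 = -4*Y - 64 = -64 - 4*Y)
p((√(3 + 0) - 1)*(-5 - 3))*C = (-64 - 4*(√(3 + 0) - 1)*(-5 - 3))*786 = (-64 - 4*(√3 - 1)*(-8))*786 = (-64 - 4*(-1 + √3)*(-8))*786 = (-64 - 4*(8 - 8*√3))*786 = (-64 + (-32 + 32*√3))*786 = (-96 + 32*√3)*786 = -75456 + 25152*√3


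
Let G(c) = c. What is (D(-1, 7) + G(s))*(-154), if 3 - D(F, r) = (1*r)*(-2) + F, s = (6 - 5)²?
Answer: -2926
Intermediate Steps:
s = 1 (s = 1² = 1)
D(F, r) = 3 - F + 2*r (D(F, r) = 3 - ((1*r)*(-2) + F) = 3 - (r*(-2) + F) = 3 - (-2*r + F) = 3 - (F - 2*r) = 3 + (-F + 2*r) = 3 - F + 2*r)
(D(-1, 7) + G(s))*(-154) = ((3 - 1*(-1) + 2*7) + 1)*(-154) = ((3 + 1 + 14) + 1)*(-154) = (18 + 1)*(-154) = 19*(-154) = -2926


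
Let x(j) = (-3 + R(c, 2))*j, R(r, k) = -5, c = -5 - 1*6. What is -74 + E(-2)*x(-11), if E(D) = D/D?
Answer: 14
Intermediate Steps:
c = -11 (c = -5 - 6 = -11)
E(D) = 1
x(j) = -8*j (x(j) = (-3 - 5)*j = -8*j)
-74 + E(-2)*x(-11) = -74 + 1*(-8*(-11)) = -74 + 1*88 = -74 + 88 = 14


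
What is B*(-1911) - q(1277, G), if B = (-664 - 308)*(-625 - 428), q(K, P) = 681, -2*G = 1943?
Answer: -1955939757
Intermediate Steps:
G = -1943/2 (G = -1/2*1943 = -1943/2 ≈ -971.50)
B = 1023516 (B = -972*(-1053) = 1023516)
B*(-1911) - q(1277, G) = 1023516*(-1911) - 1*681 = -1955939076 - 681 = -1955939757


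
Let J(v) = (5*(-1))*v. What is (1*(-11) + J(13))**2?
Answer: 5776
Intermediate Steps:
J(v) = -5*v
(1*(-11) + J(13))**2 = (1*(-11) - 5*13)**2 = (-11 - 65)**2 = (-76)**2 = 5776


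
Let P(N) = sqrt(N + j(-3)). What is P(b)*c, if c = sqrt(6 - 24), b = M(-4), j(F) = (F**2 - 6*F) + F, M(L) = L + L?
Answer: 12*I*sqrt(2) ≈ 16.971*I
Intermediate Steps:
M(L) = 2*L
j(F) = F**2 - 5*F
b = -8 (b = 2*(-4) = -8)
P(N) = sqrt(24 + N) (P(N) = sqrt(N - 3*(-5 - 3)) = sqrt(N - 3*(-8)) = sqrt(N + 24) = sqrt(24 + N))
c = 3*I*sqrt(2) (c = sqrt(-18) = 3*I*sqrt(2) ≈ 4.2426*I)
P(b)*c = sqrt(24 - 8)*(3*I*sqrt(2)) = sqrt(16)*(3*I*sqrt(2)) = 4*(3*I*sqrt(2)) = 12*I*sqrt(2)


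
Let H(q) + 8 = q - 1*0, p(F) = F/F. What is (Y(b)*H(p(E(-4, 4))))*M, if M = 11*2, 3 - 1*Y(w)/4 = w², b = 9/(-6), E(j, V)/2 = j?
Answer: -462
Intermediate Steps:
E(j, V) = 2*j
p(F) = 1
b = -3/2 (b = 9*(-⅙) = -3/2 ≈ -1.5000)
H(q) = -8 + q (H(q) = -8 + (q - 1*0) = -8 + (q + 0) = -8 + q)
Y(w) = 12 - 4*w²
M = 22
(Y(b)*H(p(E(-4, 4))))*M = ((12 - 4*(-3/2)²)*(-8 + 1))*22 = ((12 - 4*9/4)*(-7))*22 = ((12 - 9)*(-7))*22 = (3*(-7))*22 = -21*22 = -462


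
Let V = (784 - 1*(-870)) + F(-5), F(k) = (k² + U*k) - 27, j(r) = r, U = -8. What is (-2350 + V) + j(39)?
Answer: -619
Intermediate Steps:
F(k) = -27 + k² - 8*k (F(k) = (k² - 8*k) - 27 = -27 + k² - 8*k)
V = 1692 (V = (784 - 1*(-870)) + (-27 + (-5)² - 8*(-5)) = (784 + 870) + (-27 + 25 + 40) = 1654 + 38 = 1692)
(-2350 + V) + j(39) = (-2350 + 1692) + 39 = -658 + 39 = -619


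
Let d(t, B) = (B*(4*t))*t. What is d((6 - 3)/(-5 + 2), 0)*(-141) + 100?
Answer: 100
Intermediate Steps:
d(t, B) = 4*B*t² (d(t, B) = (4*B*t)*t = 4*B*t²)
d((6 - 3)/(-5 + 2), 0)*(-141) + 100 = (4*0*((6 - 3)/(-5 + 2))²)*(-141) + 100 = (4*0*(3/(-3))²)*(-141) + 100 = (4*0*(3*(-⅓))²)*(-141) + 100 = (4*0*(-1)²)*(-141) + 100 = (4*0*1)*(-141) + 100 = 0*(-141) + 100 = 0 + 100 = 100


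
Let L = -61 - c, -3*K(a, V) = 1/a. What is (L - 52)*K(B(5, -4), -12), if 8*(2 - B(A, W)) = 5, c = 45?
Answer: 1264/33 ≈ 38.303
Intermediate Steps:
B(A, W) = 11/8 (B(A, W) = 2 - 1/8*5 = 2 - 5/8 = 11/8)
K(a, V) = -1/(3*a)
L = -106 (L = -61 - 1*45 = -61 - 45 = -106)
(L - 52)*K(B(5, -4), -12) = (-106 - 52)*(-1/(3*11/8)) = -(-158)*8/(3*11) = -158*(-8/33) = 1264/33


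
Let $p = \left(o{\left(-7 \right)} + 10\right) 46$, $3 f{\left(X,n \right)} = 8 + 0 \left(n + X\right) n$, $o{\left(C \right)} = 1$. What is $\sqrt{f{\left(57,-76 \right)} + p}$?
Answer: $\frac{\sqrt{4578}}{3} \approx 22.554$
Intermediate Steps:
$f{\left(X,n \right)} = \frac{8}{3}$ ($f{\left(X,n \right)} = \frac{8 + 0 \left(n + X\right) n}{3} = \frac{8 + 0 \left(X + n\right) n}{3} = \frac{8 + 0 n \left(X + n\right)}{3} = \frac{8 + 0}{3} = \frac{1}{3} \cdot 8 = \frac{8}{3}$)
$p = 506$ ($p = \left(1 + 10\right) 46 = 11 \cdot 46 = 506$)
$\sqrt{f{\left(57,-76 \right)} + p} = \sqrt{\frac{8}{3} + 506} = \sqrt{\frac{1526}{3}} = \frac{\sqrt{4578}}{3}$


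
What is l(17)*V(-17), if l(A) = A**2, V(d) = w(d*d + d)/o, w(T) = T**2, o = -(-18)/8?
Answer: 85525504/9 ≈ 9.5028e+6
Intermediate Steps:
o = 9/4 (o = -(-18)/8 = -3*(-3/4) = 9/4 ≈ 2.2500)
V(d) = 4*(d + d**2)**2/9 (V(d) = (d*d + d)**2/(9/4) = (d**2 + d)**2*(4/9) = (d + d**2)**2*(4/9) = 4*(d + d**2)**2/9)
l(17)*V(-17) = 17**2*((4/9)*(-17)**2*(1 - 17)**2) = 289*((4/9)*289*(-16)**2) = 289*((4/9)*289*256) = 289*(295936/9) = 85525504/9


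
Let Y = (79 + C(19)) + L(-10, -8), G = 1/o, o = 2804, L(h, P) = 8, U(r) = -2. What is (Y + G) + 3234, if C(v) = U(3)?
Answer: 9306477/2804 ≈ 3319.0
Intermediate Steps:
C(v) = -2
G = 1/2804 ≈ 0.00035663
Y = 85 (Y = (79 - 2) + 8 = 77 + 8 = 85)
(Y + G) + 3234 = (85 + 1/2804) + 3234 = 238341/2804 + 3234 = 9306477/2804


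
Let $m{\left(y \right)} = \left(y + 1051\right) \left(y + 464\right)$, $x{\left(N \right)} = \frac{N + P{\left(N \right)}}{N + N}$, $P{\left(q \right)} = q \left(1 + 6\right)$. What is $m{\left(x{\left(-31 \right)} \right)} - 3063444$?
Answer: $-2569704$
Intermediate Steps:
$P{\left(q \right)} = 7 q$ ($P{\left(q \right)} = q 7 = 7 q$)
$x{\left(N \right)} = 4$ ($x{\left(N \right)} = \frac{N + 7 N}{N + N} = \frac{8 N}{2 N} = 8 N \frac{1}{2 N} = 4$)
$m{\left(y \right)} = \left(464 + y\right) \left(1051 + y\right)$ ($m{\left(y \right)} = \left(1051 + y\right) \left(464 + y\right) = \left(464 + y\right) \left(1051 + y\right)$)
$m{\left(x{\left(-31 \right)} \right)} - 3063444 = \left(487664 + 4^{2} + 1515 \cdot 4\right) - 3063444 = \left(487664 + 16 + 6060\right) - 3063444 = 493740 - 3063444 = -2569704$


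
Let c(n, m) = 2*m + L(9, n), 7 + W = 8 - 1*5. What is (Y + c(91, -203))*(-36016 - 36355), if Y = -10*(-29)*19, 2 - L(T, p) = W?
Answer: -369815810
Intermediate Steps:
W = -4 (W = -7 + (8 - 1*5) = -7 + (8 - 5) = -7 + 3 = -4)
L(T, p) = 6 (L(T, p) = 2 - 1*(-4) = 2 + 4 = 6)
c(n, m) = 6 + 2*m (c(n, m) = 2*m + 6 = 6 + 2*m)
Y = 5510 (Y = 290*19 = 5510)
(Y + c(91, -203))*(-36016 - 36355) = (5510 + (6 + 2*(-203)))*(-36016 - 36355) = (5510 + (6 - 406))*(-72371) = (5510 - 400)*(-72371) = 5110*(-72371) = -369815810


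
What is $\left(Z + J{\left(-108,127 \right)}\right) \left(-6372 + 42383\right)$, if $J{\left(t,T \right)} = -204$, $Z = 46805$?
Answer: $1678148611$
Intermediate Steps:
$\left(Z + J{\left(-108,127 \right)}\right) \left(-6372 + 42383\right) = \left(46805 - 204\right) \left(-6372 + 42383\right) = 46601 \cdot 36011 = 1678148611$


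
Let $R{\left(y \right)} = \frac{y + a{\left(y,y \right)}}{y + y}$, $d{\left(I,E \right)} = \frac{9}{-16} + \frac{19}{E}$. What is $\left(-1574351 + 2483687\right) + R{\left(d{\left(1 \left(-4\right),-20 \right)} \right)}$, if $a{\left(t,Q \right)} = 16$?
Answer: $\frac{220058153}{242} \approx 9.0933 \cdot 10^{5}$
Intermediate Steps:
$d{\left(I,E \right)} = - \frac{9}{16} + \frac{19}{E}$ ($d{\left(I,E \right)} = 9 \left(- \frac{1}{16}\right) + \frac{19}{E} = - \frac{9}{16} + \frac{19}{E}$)
$R{\left(y \right)} = \frac{16 + y}{2 y}$ ($R{\left(y \right)} = \frac{y + 16}{y + y} = \frac{16 + y}{2 y}$)
$\left(-1574351 + 2483687\right) + R{\left(d{\left(1 \left(-4\right),-20 \right)} \right)} = \left(-1574351 + 2483687\right) + \frac{16 + \left(- \frac{9}{16} + \frac{19}{-20}\right)}{2 \left(- \frac{9}{16} + \frac{19}{-20}\right)} = 909336 + \frac{16 + \left(- \frac{9}{16} + 19 \left(- \frac{1}{20}\right)\right)}{2 \left(- \frac{9}{16} + 19 \left(- \frac{1}{20}\right)\right)} = 909336 + \frac{16 - \frac{121}{80}}{2 \left(- \frac{9}{16} - \frac{19}{20}\right)} = 909336 + \frac{16 - \frac{121}{80}}{2 \left(- \frac{121}{80}\right)} = 909336 + \frac{1}{2} \left(- \frac{80}{121}\right) \frac{1159}{80} = 909336 - \frac{1159}{242} = \frac{220058153}{242}$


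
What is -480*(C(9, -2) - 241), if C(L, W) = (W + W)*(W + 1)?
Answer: 113760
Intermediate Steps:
C(L, W) = 2*W*(1 + W) (C(L, W) = (2*W)*(1 + W) = 2*W*(1 + W))
-480*(C(9, -2) - 241) = -480*(2*(-2)*(1 - 2) - 241) = -480*(2*(-2)*(-1) - 241) = -480*(4 - 241) = -480*(-237) = 113760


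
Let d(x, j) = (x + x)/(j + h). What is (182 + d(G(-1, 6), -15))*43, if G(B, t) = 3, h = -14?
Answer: 226696/29 ≈ 7817.1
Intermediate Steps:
d(x, j) = 2*x/(-14 + j) (d(x, j) = (x + x)/(j - 14) = (2*x)/(-14 + j) = 2*x/(-14 + j))
(182 + d(G(-1, 6), -15))*43 = (182 + 2*3/(-14 - 15))*43 = (182 + 2*3/(-29))*43 = (182 + 2*3*(-1/29))*43 = (182 - 6/29)*43 = (5272/29)*43 = 226696/29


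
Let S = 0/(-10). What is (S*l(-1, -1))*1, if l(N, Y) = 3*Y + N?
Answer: 0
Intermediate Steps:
S = 0 (S = 0*(-1/10) = 0)
l(N, Y) = N + 3*Y
(S*l(-1, -1))*1 = (0*(-1 + 3*(-1)))*1 = (0*(-1 - 3))*1 = (0*(-4))*1 = 0*1 = 0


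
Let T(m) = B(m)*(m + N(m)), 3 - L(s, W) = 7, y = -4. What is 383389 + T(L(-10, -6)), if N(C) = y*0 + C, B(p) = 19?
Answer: 383237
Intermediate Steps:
N(C) = C (N(C) = -4*0 + C = 0 + C = C)
L(s, W) = -4 (L(s, W) = 3 - 1*7 = 3 - 7 = -4)
T(m) = 38*m (T(m) = 19*(m + m) = 19*(2*m) = 38*m)
383389 + T(L(-10, -6)) = 383389 + 38*(-4) = 383389 - 152 = 383237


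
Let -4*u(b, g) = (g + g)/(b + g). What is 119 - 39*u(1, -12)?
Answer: 1543/11 ≈ 140.27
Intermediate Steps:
u(b, g) = -g/(2*(b + g)) (u(b, g) = -(g + g)/(4*(b + g)) = -2*g/(4*(b + g)) = -g/(2*(b + g)))
119 - 39*u(1, -12) = 119 - (-39)*(-12)/(2*1 + 2*(-12)) = 119 - (-39)*(-12)/(2 - 24) = 119 - (-39)*(-12)/(-22) = 119 - (-39)*(-12)*(-1)/22 = 119 - 39*(-6/11) = 119 + 234/11 = 1543/11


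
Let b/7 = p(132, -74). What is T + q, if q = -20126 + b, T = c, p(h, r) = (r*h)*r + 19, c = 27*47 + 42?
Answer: 5041142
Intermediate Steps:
c = 1311 (c = 1269 + 42 = 1311)
p(h, r) = 19 + h*r**2 (p(h, r) = (h*r)*r + 19 = h*r**2 + 19 = 19 + h*r**2)
b = 5059957 (b = 7*(19 + 132*(-74)**2) = 7*(19 + 132*5476) = 7*(19 + 722832) = 7*722851 = 5059957)
T = 1311
q = 5039831 (q = -20126 + 5059957 = 5039831)
T + q = 1311 + 5039831 = 5041142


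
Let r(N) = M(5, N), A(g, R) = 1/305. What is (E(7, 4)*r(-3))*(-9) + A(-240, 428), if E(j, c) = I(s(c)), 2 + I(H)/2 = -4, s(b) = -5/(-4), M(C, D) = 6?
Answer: 197641/305 ≈ 648.00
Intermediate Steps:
A(g, R) = 1/305
s(b) = 5/4 (s(b) = -5*(-1/4) = 5/4)
I(H) = -12 (I(H) = -4 + 2*(-4) = -4 - 8 = -12)
E(j, c) = -12
r(N) = 6
(E(7, 4)*r(-3))*(-9) + A(-240, 428) = -12*6*(-9) + 1/305 = -72*(-9) + 1/305 = 648 + 1/305 = 197641/305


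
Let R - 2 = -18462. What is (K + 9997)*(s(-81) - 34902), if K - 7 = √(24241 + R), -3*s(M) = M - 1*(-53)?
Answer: -1047198712/3 - 104678*√5781/3 ≈ -3.5172e+8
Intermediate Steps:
s(M) = -53/3 - M/3 (s(M) = -(M - 1*(-53))/3 = -(M + 53)/3 = -(53 + M)/3 = -53/3 - M/3)
R = -18460 (R = 2 - 18462 = -18460)
K = 7 + √5781 (K = 7 + √(24241 - 18460) = 7 + √5781 ≈ 83.033)
(K + 9997)*(s(-81) - 34902) = ((7 + √5781) + 9997)*((-53/3 - ⅓*(-81)) - 34902) = (10004 + √5781)*((-53/3 + 27) - 34902) = (10004 + √5781)*(28/3 - 34902) = (10004 + √5781)*(-104678/3) = -1047198712/3 - 104678*√5781/3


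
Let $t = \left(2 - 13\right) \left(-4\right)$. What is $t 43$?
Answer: $1892$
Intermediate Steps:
$t = 44$ ($t = \left(-11\right) \left(-4\right) = 44$)
$t 43 = 44 \cdot 43 = 1892$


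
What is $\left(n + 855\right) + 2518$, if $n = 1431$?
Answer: $4804$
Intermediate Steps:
$\left(n + 855\right) + 2518 = \left(1431 + 855\right) + 2518 = 2286 + 2518 = 4804$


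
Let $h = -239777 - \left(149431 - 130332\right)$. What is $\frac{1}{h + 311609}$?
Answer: $\frac{1}{52733} \approx 1.8963 \cdot 10^{-5}$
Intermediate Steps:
$h = -258876$ ($h = -239777 - \left(149431 - 130332\right) = -239777 - 19099 = -258876$)
$\frac{1}{h + 311609} = \frac{1}{-258876 + 311609} = \frac{1}{52733}$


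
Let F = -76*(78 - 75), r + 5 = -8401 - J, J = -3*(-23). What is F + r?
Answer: -8703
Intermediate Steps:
J = 69
r = -8475 (r = -5 + (-8401 - 1*69) = -5 + (-8401 - 69) = -5 - 8470 = -8475)
F = -228 (F = -76*3 = -228)
F + r = -228 - 8475 = -8703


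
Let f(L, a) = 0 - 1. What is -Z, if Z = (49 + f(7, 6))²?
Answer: -2304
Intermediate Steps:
f(L, a) = -1
Z = 2304 (Z = (49 - 1)² = 48² = 2304)
-Z = -1*2304 = -2304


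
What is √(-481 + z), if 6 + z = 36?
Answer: I*√451 ≈ 21.237*I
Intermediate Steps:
z = 30 (z = -6 + 36 = 30)
√(-481 + z) = √(-481 + 30) = √(-451) = I*√451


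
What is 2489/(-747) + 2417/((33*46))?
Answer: -657601/377982 ≈ -1.7398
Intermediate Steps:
2489/(-747) + 2417/((33*46)) = 2489*(-1/747) + 2417/1518 = -2489/747 + 2417*(1/1518) = -2489/747 + 2417/1518 = -657601/377982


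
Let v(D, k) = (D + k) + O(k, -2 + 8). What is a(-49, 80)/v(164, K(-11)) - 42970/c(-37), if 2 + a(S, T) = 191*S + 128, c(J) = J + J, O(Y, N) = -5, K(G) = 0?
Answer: 3074494/5883 ≈ 522.61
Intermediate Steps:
v(D, k) = -5 + D + k (v(D, k) = (D + k) - 5 = -5 + D + k)
c(J) = 2*J
a(S, T) = 126 + 191*S (a(S, T) = -2 + (191*S + 128) = -2 + (128 + 191*S) = 126 + 191*S)
a(-49, 80)/v(164, K(-11)) - 42970/c(-37) = (126 + 191*(-49))/(-5 + 164 + 0) - 42970/(2*(-37)) = (126 - 9359)/159 - 42970/(-74) = -9233*1/159 - 42970*(-1/74) = -9233/159 + 21485/37 = 3074494/5883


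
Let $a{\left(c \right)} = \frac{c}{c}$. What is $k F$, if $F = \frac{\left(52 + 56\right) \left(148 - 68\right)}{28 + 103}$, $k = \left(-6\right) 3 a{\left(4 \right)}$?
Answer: $- \frac{155520}{131} \approx -1187.2$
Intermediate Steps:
$a{\left(c \right)} = 1$
$k = -18$ ($k = \left(-6\right) 3 \cdot 1 = \left(-18\right) 1 = -18$)
$F = \frac{8640}{131}$ ($F = \frac{108 \cdot 80}{131} = 8640 \cdot \frac{1}{131} = \frac{8640}{131} \approx 65.954$)
$k F = \left(-18\right) \frac{8640}{131} = - \frac{155520}{131}$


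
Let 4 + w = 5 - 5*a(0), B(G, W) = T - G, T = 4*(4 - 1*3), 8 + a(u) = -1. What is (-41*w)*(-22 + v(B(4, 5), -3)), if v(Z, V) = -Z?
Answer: 41492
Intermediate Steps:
a(u) = -9 (a(u) = -8 - 1 = -9)
T = 4 (T = 4*(4 - 3) = 4*1 = 4)
B(G, W) = 4 - G
w = 46 (w = -4 + (5 - 5*(-9)) = -4 + (5 + 45) = -4 + 50 = 46)
(-41*w)*(-22 + v(B(4, 5), -3)) = (-41*46)*(-22 - (4 - 1*4)) = -1886*(-22 - (4 - 4)) = -1886*(-22 - 1*0) = -1886*(-22 + 0) = -1886*(-22) = 41492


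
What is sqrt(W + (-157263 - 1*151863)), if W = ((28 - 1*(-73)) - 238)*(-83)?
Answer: I*sqrt(297755) ≈ 545.67*I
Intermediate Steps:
W = 11371 (W = ((28 + 73) - 238)*(-83) = (101 - 238)*(-83) = -137*(-83) = 11371)
sqrt(W + (-157263 - 1*151863)) = sqrt(11371 + (-157263 - 1*151863)) = sqrt(11371 + (-157263 - 151863)) = sqrt(11371 - 309126) = sqrt(-297755) = I*sqrt(297755)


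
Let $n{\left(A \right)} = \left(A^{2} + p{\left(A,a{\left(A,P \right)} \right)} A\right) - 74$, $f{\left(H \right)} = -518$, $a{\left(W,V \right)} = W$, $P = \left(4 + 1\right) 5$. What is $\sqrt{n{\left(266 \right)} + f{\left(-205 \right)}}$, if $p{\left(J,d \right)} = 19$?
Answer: $\sqrt{75218} \approx 274.26$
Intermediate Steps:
$P = 25$ ($P = 5 \cdot 5 = 25$)
$n{\left(A \right)} = -74 + A^{2} + 19 A$ ($n{\left(A \right)} = \left(A^{2} + 19 A\right) - 74 = -74 + A^{2} + 19 A$)
$\sqrt{n{\left(266 \right)} + f{\left(-205 \right)}} = \sqrt{\left(-74 + 266^{2} + 19 \cdot 266\right) - 518} = \sqrt{\left(-74 + 70756 + 5054\right) - 518} = \sqrt{75736 - 518} = \sqrt{75218}$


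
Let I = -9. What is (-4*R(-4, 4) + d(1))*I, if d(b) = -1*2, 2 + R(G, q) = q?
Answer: 90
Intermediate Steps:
R(G, q) = -2 + q
d(b) = -2
(-4*R(-4, 4) + d(1))*I = (-4*(-2 + 4) - 2)*(-9) = (-4*2 - 2)*(-9) = (-8 - 2)*(-9) = -10*(-9) = 90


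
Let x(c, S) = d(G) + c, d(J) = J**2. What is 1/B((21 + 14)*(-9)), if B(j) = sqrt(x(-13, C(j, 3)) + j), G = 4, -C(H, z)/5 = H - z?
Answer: -I*sqrt(78)/156 ≈ -0.056614*I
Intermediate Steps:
C(H, z) = -5*H + 5*z (C(H, z) = -5*(H - z) = -5*H + 5*z)
x(c, S) = 16 + c (x(c, S) = 4**2 + c = 16 + c)
B(j) = sqrt(3 + j) (B(j) = sqrt((16 - 13) + j) = sqrt(3 + j))
1/B((21 + 14)*(-9)) = 1/(sqrt(3 + (21 + 14)*(-9))) = 1/(sqrt(3 + 35*(-9))) = 1/(sqrt(3 - 315)) = 1/(sqrt(-312)) = 1/(2*I*sqrt(78)) = -I*sqrt(78)/156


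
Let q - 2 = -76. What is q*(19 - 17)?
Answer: -148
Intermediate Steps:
q = -74 (q = 2 - 76 = -74)
q*(19 - 17) = -74*(19 - 17) = -74*2 = -148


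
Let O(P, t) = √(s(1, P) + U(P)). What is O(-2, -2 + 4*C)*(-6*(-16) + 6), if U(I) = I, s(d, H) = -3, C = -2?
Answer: 102*I*√5 ≈ 228.08*I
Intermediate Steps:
O(P, t) = √(-3 + P)
O(-2, -2 + 4*C)*(-6*(-16) + 6) = √(-3 - 2)*(-6*(-16) + 6) = √(-5)*(96 + 6) = (I*√5)*102 = 102*I*√5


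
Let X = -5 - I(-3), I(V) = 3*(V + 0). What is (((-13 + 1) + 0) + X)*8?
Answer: -64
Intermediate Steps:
I(V) = 3*V
X = 4 (X = -5 - 3*(-3) = -5 - 1*(-9) = -5 + 9 = 4)
(((-13 + 1) + 0) + X)*8 = (((-13 + 1) + 0) + 4)*8 = ((-12 + 0) + 4)*8 = (-12 + 4)*8 = -8*8 = -64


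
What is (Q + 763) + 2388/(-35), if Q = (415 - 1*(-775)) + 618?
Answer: 87597/35 ≈ 2502.8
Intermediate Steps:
Q = 1808 (Q = (415 + 775) + 618 = 1190 + 618 = 1808)
(Q + 763) + 2388/(-35) = (1808 + 763) + 2388/(-35) = 2571 + 2388*(-1/35) = 2571 - 2388/35 = 87597/35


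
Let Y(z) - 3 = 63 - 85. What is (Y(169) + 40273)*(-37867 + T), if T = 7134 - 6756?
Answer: -1509082206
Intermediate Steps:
T = 378
Y(z) = -19 (Y(z) = 3 + (63 - 85) = 3 - 22 = -19)
(Y(169) + 40273)*(-37867 + T) = (-19 + 40273)*(-37867 + 378) = 40254*(-37489) = -1509082206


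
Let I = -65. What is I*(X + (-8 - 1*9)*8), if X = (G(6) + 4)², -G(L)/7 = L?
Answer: -85020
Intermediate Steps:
G(L) = -7*L
X = 1444 (X = (-7*6 + 4)² = (-42 + 4)² = (-38)² = 1444)
I*(X + (-8 - 1*9)*8) = -65*(1444 + (-8 - 1*9)*8) = -65*(1444 + (-8 - 9)*8) = -65*(1444 - 17*8) = -65*(1444 - 136) = -65*1308 = -85020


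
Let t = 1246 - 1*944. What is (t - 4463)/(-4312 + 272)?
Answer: 4161/4040 ≈ 1.0300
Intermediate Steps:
t = 302 (t = 1246 - 944 = 302)
(t - 4463)/(-4312 + 272) = (302 - 4463)/(-4312 + 272) = -4161/(-4040) = -4161*(-1/4040) = 4161/4040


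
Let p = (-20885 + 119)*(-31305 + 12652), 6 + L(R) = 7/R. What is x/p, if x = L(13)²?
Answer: 5041/65461845462 ≈ 7.7007e-8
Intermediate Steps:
L(R) = -6 + 7/R
p = 387348198 (p = -20766*(-18653) = 387348198)
x = 5041/169 (x = (-6 + 7/13)² = (-71/13)² = 5041/169 ≈ 29.828)
x/p = (5041/169)/387348198 = (5041/169)*(1/387348198) = 5041/65461845462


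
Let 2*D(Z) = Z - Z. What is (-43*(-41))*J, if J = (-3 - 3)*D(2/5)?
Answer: 0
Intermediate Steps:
D(Z) = 0 (D(Z) = (Z - Z)/2 = (1/2)*0 = 0)
J = 0 (J = (-3 - 3)*0 = -6*0 = 0)
(-43*(-41))*J = -43*(-41)*0 = 1763*0 = 0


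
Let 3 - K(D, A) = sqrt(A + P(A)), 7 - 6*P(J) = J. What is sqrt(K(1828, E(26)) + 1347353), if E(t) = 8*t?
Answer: sqrt(5389424 - 2*sqrt(698))/2 ≈ 1160.8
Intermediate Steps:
P(J) = 7/6 - J/6
K(D, A) = 3 - sqrt(7/6 + 5*A/6) (K(D, A) = 3 - sqrt(A + (7/6 - A/6)) = 3 - sqrt(7/6 + 5*A/6))
sqrt(K(1828, E(26)) + 1347353) = sqrt((3 - sqrt(42 + 30*(8*26))/6) + 1347353) = sqrt((3 - sqrt(42 + 30*208)/6) + 1347353) = sqrt((3 - sqrt(42 + 6240)/6) + 1347353) = sqrt((3 - sqrt(698)/2) + 1347353) = sqrt(1347356 - sqrt(698)/2)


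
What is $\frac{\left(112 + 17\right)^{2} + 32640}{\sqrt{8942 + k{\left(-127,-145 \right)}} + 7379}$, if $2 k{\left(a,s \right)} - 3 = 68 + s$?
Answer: $\frac{121214833}{18146912} - \frac{16427 \sqrt{8905}}{18146912} \approx 6.5942$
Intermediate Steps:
$k{\left(a,s \right)} = \frac{71}{2} + \frac{s}{2}$ ($k{\left(a,s \right)} = \frac{3}{2} + \frac{68 + s}{2} = \frac{3}{2} + \left(34 + \frac{s}{2}\right) = \frac{71}{2} + \frac{s}{2}$)
$\frac{\left(112 + 17\right)^{2} + 32640}{\sqrt{8942 + k{\left(-127,-145 \right)}} + 7379} = \frac{\left(112 + 17\right)^{2} + 32640}{\sqrt{8942 + \left(\frac{71}{2} + \frac{1}{2} \left(-145\right)\right)} + 7379} = \frac{129^{2} + 32640}{\sqrt{8942 + \left(\frac{71}{2} - \frac{145}{2}\right)} + 7379} = \frac{16641 + 32640}{\sqrt{8942 - 37} + 7379} = \frac{49281}{\sqrt{8905} + 7379} = \frac{49281}{7379 + \sqrt{8905}}$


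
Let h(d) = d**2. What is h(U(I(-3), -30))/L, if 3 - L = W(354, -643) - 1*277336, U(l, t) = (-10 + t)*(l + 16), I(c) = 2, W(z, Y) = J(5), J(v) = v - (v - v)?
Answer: 259200/138667 ≈ 1.8692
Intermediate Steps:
J(v) = v (J(v) = v - 1*0 = v + 0 = v)
W(z, Y) = 5
U(l, t) = (-10 + t)*(16 + l)
L = 277334 (L = 3 - (5 - 1*277336) = 3 - (5 - 277336) = 3 - 1*(-277331) = 3 + 277331 = 277334)
h(U(I(-3), -30))/L = (-160 - 10*2 + 16*(-30) + 2*(-30))**2/277334 = (-160 - 20 - 480 - 60)**2*(1/277334) = (-720)**2*(1/277334) = 518400*(1/277334) = 259200/138667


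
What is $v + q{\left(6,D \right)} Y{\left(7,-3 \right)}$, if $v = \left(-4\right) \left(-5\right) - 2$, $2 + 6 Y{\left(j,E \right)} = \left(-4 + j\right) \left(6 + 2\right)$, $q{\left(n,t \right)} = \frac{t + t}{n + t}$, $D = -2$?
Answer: $\frac{43}{3} \approx 14.333$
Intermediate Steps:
$q{\left(n,t \right)} = \frac{2 t}{n + t}$
$Y{\left(j,E \right)} = - \frac{17}{3} + \frac{4 j}{3}$ ($Y{\left(j,E \right)} = - \frac{1}{3} + \frac{\left(-4 + j\right) \left(6 + 2\right)}{6} = - \frac{1}{3} + \frac{\left(-4 + j\right) 8}{6} = - \frac{1}{3} + \frac{-32 + 8 j}{6} = - \frac{1}{3} + \left(- \frac{16}{3} + \frac{4 j}{3}\right) = - \frac{17}{3} + \frac{4 j}{3}$)
$v = 18$ ($v = 20 - 2 = 18$)
$v + q{\left(6,D \right)} Y{\left(7,-3 \right)} = 18 + 2 \left(-2\right) \frac{1}{6 - 2} \left(- \frac{17}{3} + \frac{4}{3} \cdot 7\right) = 18 + 2 \left(-2\right) \frac{1}{4} \left(- \frac{17}{3} + \frac{28}{3}\right) = 18 + 2 \left(-2\right) \frac{1}{4} \cdot \frac{11}{3} = 18 - \frac{11}{3} = \frac{43}{3}$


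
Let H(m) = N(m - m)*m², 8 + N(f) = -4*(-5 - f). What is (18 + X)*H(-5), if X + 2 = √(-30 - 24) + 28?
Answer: 13200 + 900*I*√6 ≈ 13200.0 + 2204.5*I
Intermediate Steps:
N(f) = 12 + 4*f (N(f) = -8 - 4*(-5 - f) = -8 + (20 + 4*f) = 12 + 4*f)
X = 26 + 3*I*√6 (X = -2 + (√(-30 - 24) + 28) = -2 + (√(-54) + 28) = -2 + (3*I*√6 + 28) = -2 + (28 + 3*I*√6) = 26 + 3*I*√6 ≈ 26.0 + 7.3485*I)
H(m) = 12*m² (H(m) = (12 + 4*(m - m))*m² = (12 + 4*0)*m² = (12 + 0)*m² = 12*m²)
(18 + X)*H(-5) = (18 + (26 + 3*I*√6))*(12*(-5)²) = (44 + 3*I*√6)*(12*25) = (44 + 3*I*√6)*300 = 13200 + 900*I*√6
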